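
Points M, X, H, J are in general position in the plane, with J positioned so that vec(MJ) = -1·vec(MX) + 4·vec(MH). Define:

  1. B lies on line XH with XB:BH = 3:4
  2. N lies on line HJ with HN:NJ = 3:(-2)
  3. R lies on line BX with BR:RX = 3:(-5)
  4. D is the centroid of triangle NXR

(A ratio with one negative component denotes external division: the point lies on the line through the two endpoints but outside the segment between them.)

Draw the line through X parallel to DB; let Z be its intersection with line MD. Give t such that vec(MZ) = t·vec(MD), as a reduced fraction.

t = 137/101

Choose coordinates M = (0, 0), X = (1, 0), H = (0, 1), J = (-1, 4).
1. B lies on line XH with XB:BH = 3:4 ⇒ B = (4/7, 3/7)
2. N lies on line HJ with HN:NJ = 3:(-2) ⇒ N = (-3, 10)
3. R lies on line BX with BR:RX = 3:(-5) ⇒ R = (-1/14, 15/14)
4. D is the centroid of triangle NXR ⇒ D = (-29/42, 155/42)
through X parallel to DB: direction (53/42, -137/42); meets MD at Z = (-3973/4242, 21235/4242)
Z = M + t·(D−M) with t = 137/101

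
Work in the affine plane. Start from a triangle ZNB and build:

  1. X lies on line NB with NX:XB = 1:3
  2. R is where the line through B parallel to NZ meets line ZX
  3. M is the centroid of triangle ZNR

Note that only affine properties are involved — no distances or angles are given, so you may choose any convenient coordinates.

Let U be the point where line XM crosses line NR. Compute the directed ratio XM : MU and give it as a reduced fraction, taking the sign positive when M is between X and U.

Set Z = (0, 0), N = (1, 0), B = (0, 1); any affine frame gives the same invariant.
1. X lies on line NB with NX:XB = 1:3 ⇒ X = (3/4, 1/4)
2. R is where the line through B parallel to NZ meets line ZX ⇒ R = (3, 1)
3. M is the centroid of triangle ZNR ⇒ M = (4/3, 1/3)
line XM meets NR at U = (9/5, 2/5)
M = X + t·(U−X) with t = 5/9, so XM:MU = 5/9:4/9

XM:MU = 5/4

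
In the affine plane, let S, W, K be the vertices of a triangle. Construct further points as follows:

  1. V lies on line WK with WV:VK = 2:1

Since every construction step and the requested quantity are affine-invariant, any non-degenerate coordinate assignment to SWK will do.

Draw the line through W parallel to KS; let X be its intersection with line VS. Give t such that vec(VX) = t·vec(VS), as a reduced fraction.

t = -2

Set S = (0, 0), W = (1, 0), K = (0, 1); any affine frame gives the same invariant.
1. V lies on line WK with WV:VK = 2:1 ⇒ V = (1/3, 2/3)
through W parallel to KS: direction (0, -1); meets VS at X = (1, 2)
X = V + t·(S−V) with t = -2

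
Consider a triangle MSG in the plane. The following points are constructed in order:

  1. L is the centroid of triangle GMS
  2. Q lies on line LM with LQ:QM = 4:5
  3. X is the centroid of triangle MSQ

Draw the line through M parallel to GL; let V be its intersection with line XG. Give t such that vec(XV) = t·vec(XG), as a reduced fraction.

Assign M = (0, 0), S = (1, 0), G = (0, 1) — the answer is frame-independent, so this choice is without loss of generality.
1. L is the centroid of triangle GMS ⇒ L = (1/3, 1/3)
2. Q lies on line LM with LQ:QM = 4:5 ⇒ Q = (5/27, 5/27)
3. X is the centroid of triangle MSQ ⇒ X = (32/81, 5/81)
through M parallel to GL: direction (1/3, -2/3); meets XG at V = (8/3, -16/3)
V = X + t·(G−X) with t = -23/4

t = -23/4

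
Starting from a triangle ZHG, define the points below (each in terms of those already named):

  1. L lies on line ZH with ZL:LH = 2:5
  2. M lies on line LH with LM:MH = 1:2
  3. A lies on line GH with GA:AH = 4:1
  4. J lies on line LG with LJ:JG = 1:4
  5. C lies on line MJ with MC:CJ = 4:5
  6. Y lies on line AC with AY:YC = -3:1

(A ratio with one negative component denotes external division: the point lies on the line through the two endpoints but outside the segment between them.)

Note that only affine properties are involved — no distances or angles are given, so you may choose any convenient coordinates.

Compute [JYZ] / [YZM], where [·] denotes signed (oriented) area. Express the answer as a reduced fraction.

[JYZ]:[YZM] = -19/11

Set Z = (0, 0), H = (1, 0), G = (0, 1); any affine frame gives the same invariant.
1. L lies on line ZH with ZL:LH = 2:5 ⇒ L = (2/7, 0)
2. M lies on line LH with LM:MH = 1:2 ⇒ M = (11/21, 0)
3. A lies on line GH with GA:AH = 4:1 ⇒ A = (4/5, 1/5)
4. J lies on line LG with LJ:JG = 1:4 ⇒ J = (8/35, 1/5)
5. C lies on line MJ with MC:CJ = 4:5 ⇒ C = (53/135, 4/45)
6. Y lies on line AC with AY:YC = -3:1 ⇒ Y = (17/90, 1/30)
2·[JYZ] = -19/630, 2·[YZM] = 11/630
[JYZ]:[YZM] = -19/630:11/630 = -19/11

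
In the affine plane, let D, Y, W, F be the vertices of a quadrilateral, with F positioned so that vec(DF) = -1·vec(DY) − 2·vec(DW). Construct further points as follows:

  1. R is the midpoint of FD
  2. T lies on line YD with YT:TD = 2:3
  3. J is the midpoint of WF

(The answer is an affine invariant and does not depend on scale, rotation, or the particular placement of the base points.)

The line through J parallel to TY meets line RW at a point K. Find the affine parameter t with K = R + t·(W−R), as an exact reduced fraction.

Choose coordinates D = (0, 0), Y = (1, 0), W = (0, 1), F = (-1, -2).
1. R is the midpoint of FD ⇒ R = (-1/2, -1)
2. T lies on line YD with YT:TD = 2:3 ⇒ T = (3/5, 0)
3. J is the midpoint of WF ⇒ J = (-1/2, -1/2)
through J parallel to TY: direction (2/5, 0); meets RW at K = (-3/8, -1/2)
K = R + t·(W−R) with t = 1/4

t = 1/4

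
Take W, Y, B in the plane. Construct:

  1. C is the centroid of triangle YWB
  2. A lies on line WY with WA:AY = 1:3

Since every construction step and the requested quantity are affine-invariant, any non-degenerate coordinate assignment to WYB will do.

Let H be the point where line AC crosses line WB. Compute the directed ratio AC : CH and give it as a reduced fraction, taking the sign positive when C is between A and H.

Work in coordinates with W = (0, 0), Y = (1, 0), B = (0, 1).
1. C is the centroid of triangle YWB ⇒ C = (1/3, 1/3)
2. A lies on line WY with WA:AY = 1:3 ⇒ A = (1/4, 0)
line AC meets WB at H = (0, -1)
C = A + t·(H−A) with t = -1/3, so AC:CH = -1/3:4/3

AC:CH = -1/4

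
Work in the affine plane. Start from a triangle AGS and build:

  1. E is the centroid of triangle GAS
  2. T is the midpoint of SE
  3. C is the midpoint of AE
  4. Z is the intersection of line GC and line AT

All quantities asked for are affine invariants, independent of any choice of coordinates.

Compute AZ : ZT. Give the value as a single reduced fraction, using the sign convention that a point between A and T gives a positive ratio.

Set A = (0, 0), G = (1, 0), S = (0, 1); any affine frame gives the same invariant.
1. E is the centroid of triangle GAS ⇒ E = (1/3, 1/3)
2. T is the midpoint of SE ⇒ T = (1/6, 2/3)
3. C is the midpoint of AE ⇒ C = (1/6, 1/6)
4. Z is the intersection of line GC and line AT ⇒ Z = (1/21, 4/21)
Z = A + t·(T−A) with t = 2/7, so AZ:ZT = t:(1−t) = 2/7:5/7

AZ:ZT = 2/5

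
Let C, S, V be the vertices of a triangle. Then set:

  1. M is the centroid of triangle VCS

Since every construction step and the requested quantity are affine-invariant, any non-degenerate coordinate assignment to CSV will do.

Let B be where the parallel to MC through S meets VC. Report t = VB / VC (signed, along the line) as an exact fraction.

Work in coordinates with C = (0, 0), S = (1, 0), V = (0, 1).
1. M is the centroid of triangle VCS ⇒ M = (1/3, 1/3)
through S parallel to MC: direction (-1/3, -1/3); meets VC at B = (0, -1)
B = V + t·(C−V) with t = 2

t = 2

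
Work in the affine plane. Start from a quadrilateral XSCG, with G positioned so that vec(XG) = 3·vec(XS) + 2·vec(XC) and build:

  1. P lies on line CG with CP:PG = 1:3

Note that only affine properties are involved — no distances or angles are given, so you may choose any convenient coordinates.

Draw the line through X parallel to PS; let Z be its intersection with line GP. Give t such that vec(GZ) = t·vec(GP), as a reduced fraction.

Choose coordinates X = (0, 0), S = (1, 0), C = (0, 1), G = (3, 2).
1. P lies on line CG with CP:PG = 1:3 ⇒ P = (3/4, 5/4)
through X parallel to PS: direction (1/4, -5/4); meets GP at Z = (-3/16, 15/16)
Z = G + t·(P−G) with t = 17/12

t = 17/12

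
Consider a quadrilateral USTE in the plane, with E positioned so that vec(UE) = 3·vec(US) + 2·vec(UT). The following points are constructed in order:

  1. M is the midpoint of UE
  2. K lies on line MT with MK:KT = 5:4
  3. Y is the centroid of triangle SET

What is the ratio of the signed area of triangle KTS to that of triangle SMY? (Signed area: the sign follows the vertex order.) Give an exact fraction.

[KTS]:[SMY] = 4

Choose coordinates U = (0, 0), S = (1, 0), T = (0, 1), E = (3, 2).
1. M is the midpoint of UE ⇒ M = (3/2, 1)
2. K lies on line MT with MK:KT = 5:4 ⇒ K = (2/3, 1)
3. Y is the centroid of triangle SET ⇒ Y = (4/3, 1)
2·[KTS] = 2/3, 2·[SMY] = 1/6
[KTS]:[SMY] = 2/3:1/6 = 4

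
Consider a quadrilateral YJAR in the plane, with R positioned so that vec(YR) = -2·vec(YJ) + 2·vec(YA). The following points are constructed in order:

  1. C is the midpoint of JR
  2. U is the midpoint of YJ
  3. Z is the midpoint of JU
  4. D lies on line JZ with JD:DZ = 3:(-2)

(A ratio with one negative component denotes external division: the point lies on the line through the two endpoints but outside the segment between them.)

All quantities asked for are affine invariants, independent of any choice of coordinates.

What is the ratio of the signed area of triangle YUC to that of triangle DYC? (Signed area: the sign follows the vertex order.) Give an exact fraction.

Work in coordinates with Y = (0, 0), J = (1, 0), A = (0, 1), R = (-2, 2).
1. C is the midpoint of JR ⇒ C = (-1/2, 1)
2. U is the midpoint of YJ ⇒ U = (1/2, 0)
3. Z is the midpoint of JU ⇒ Z = (3/4, 0)
4. D lies on line JZ with JD:DZ = 3:(-2) ⇒ D = (1/4, 0)
2·[YUC] = 1/2, 2·[DYC] = -1/4
[YUC]:[DYC] = 1/2:-1/4 = -2

[YUC]:[DYC] = -2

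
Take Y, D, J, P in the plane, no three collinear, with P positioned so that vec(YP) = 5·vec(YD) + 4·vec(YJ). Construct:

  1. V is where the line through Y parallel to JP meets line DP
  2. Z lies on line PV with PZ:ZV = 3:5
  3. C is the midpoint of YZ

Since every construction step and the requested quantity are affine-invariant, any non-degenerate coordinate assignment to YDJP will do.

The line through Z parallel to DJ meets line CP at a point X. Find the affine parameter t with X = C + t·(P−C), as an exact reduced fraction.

t = 19/29

Choose coordinates Y = (0, 0), D = (1, 0), J = (0, 1), P = (5, 4).
1. V is where the line through Y parallel to JP meets line DP ⇒ V = (5/2, 3/2)
2. Z lies on line PV with PZ:ZV = 3:5 ⇒ Z = (65/16, 49/16)
3. C is the midpoint of YZ ⇒ C = (65/32, 49/32)
through Z parallel to DJ: direction (-1, 1); meets CP at X = (1845/464, 1461/464)
X = C + t·(P−C) with t = 19/29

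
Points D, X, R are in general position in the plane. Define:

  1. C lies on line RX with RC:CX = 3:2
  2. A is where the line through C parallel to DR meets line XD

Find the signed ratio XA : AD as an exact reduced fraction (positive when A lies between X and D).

XA:AD = 2/3

Work in coordinates with D = (0, 0), X = (1, 0), R = (0, 1).
1. C lies on line RX with RC:CX = 3:2 ⇒ C = (3/5, 2/5)
2. A is where the line through C parallel to DR meets line XD ⇒ A = (3/5, 0)
A = X + t·(D−X) with t = 2/5, so XA:AD = t:(1−t) = 2/5:3/5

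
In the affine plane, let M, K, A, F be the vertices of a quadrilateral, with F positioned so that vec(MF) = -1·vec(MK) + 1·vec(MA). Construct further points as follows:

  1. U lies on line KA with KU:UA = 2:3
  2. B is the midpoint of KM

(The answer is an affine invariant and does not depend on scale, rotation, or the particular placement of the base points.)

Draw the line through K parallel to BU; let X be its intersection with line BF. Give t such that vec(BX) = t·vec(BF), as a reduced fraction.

t = -2/7

Work in coordinates with M = (0, 0), K = (1, 0), A = (0, 1), F = (-1, 1).
1. U lies on line KA with KU:UA = 2:3 ⇒ U = (3/5, 2/5)
2. B is the midpoint of KM ⇒ B = (1/2, 0)
through K parallel to BU: direction (1/10, 2/5); meets BF at X = (13/14, -2/7)
X = B + t·(F−B) with t = -2/7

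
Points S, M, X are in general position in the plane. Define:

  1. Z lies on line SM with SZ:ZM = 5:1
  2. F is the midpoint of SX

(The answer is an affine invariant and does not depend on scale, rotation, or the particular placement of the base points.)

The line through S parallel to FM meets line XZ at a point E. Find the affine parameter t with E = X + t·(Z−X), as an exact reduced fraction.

t = 12/7

Work in coordinates with S = (0, 0), M = (1, 0), X = (0, 1).
1. Z lies on line SM with SZ:ZM = 5:1 ⇒ Z = (5/6, 0)
2. F is the midpoint of SX ⇒ F = (0, 1/2)
through S parallel to FM: direction (1, -1/2); meets XZ at E = (10/7, -5/7)
E = X + t·(Z−X) with t = 12/7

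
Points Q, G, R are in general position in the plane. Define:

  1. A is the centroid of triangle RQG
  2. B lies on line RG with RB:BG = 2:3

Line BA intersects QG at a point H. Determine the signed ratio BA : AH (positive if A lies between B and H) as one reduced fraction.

BA:AH = 4/5

Assign Q = (0, 0), G = (1, 0), R = (0, 1) — the answer is frame-independent, so this choice is without loss of generality.
1. A is the centroid of triangle RQG ⇒ A = (1/3, 1/3)
2. B lies on line RG with RB:BG = 2:3 ⇒ B = (2/5, 3/5)
line BA meets QG at H = (1/4, 0)
A = B + t·(H−B) with t = 4/9, so BA:AH = 4/9:5/9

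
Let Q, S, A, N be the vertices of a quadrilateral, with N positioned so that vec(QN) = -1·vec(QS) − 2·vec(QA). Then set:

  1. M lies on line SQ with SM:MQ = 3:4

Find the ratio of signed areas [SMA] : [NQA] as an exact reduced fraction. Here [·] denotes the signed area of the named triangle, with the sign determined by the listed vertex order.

[SMA]:[NQA] = -3/7

Work in coordinates with Q = (0, 0), S = (1, 0), A = (0, 1), N = (-1, -2).
1. M lies on line SQ with SM:MQ = 3:4 ⇒ M = (4/7, 0)
2·[SMA] = -3/7, 2·[NQA] = 1
[SMA]:[NQA] = -3/7:1 = -3/7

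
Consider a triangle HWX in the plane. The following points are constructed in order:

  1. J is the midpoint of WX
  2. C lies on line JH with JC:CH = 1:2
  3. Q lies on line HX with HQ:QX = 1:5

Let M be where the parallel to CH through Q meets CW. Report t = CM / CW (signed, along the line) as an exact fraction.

t = -1/6

Choose coordinates H = (0, 0), W = (1, 0), X = (0, 1).
1. J is the midpoint of WX ⇒ J = (1/2, 1/2)
2. C lies on line JH with JC:CH = 1:2 ⇒ C = (1/3, 1/3)
3. Q lies on line HX with HQ:QX = 1:5 ⇒ Q = (0, 1/6)
through Q parallel to CH: direction (-1/3, -1/3); meets CW at M = (2/9, 7/18)
M = C + t·(W−C) with t = -1/6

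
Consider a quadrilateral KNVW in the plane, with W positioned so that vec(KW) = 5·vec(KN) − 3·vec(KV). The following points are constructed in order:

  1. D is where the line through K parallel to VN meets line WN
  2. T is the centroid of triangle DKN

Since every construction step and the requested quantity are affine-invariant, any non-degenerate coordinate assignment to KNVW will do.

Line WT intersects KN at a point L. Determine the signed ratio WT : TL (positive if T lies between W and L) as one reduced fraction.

WT:TL = -4

Choose coordinates K = (0, 0), N = (1, 0), V = (0, 1), W = (5, -3).
1. D is where the line through K parallel to VN meets line WN ⇒ D = (-3, 3)
2. T is the centroid of triangle DKN ⇒ T = (-2/3, 1)
line WT meets KN at L = (3/4, 0)
T = W + t·(L−W) with t = 4/3, so WT:TL = 4/3:-1/3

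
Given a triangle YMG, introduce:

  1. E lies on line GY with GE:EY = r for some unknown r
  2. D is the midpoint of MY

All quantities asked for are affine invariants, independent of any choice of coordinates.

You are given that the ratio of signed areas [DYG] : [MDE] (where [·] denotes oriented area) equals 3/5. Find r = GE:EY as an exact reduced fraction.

Choose coordinates Y = (0, 0), M = (1, 0), G = (0, 1).
1. With GE:EY = r, write λ = r/(r+1) so E = G + λ·(Y−G); E is affine-linear in λ
2. D is the midpoint of MY ⇒ D = (1/2, 0)
Every point depending on E is an affine combination of E and λ-independent points, so each such coordinate is linear in λ; the λ² term in each signed area is a multiple of (Y−G)×(Y−G) = 0, so 2·[DYG] and 2·[MDE] are each linear in λ. Evaluating at λ=0 and λ=1:
  2·[DYG] = -1/2,   2·[MDE] = 1/2·λ − 1/2
So [DYG]:[MDE] = (-1/2) / (1/2·λ − 1/2). Setting this equal to 3/5:
  -1/2 = 3/5·(1/2·λ − 1/2)  ⇒  λ = -2/3
Then r = λ/(1−λ) = (-2/3)/(5/3) = -2/5. Check: with r = -2/5, E = (0, 5/3) and [DYG]:[MDE] = 3/5 as required.

r = -2/5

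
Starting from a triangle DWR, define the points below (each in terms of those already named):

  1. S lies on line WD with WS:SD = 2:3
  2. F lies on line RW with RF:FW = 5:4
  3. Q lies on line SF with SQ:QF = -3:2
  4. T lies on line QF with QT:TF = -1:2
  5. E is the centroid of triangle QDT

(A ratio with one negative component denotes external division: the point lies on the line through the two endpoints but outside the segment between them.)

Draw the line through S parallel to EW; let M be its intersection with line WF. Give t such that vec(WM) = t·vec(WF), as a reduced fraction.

Set D = (0, 0), W = (1, 0), R = (0, 1); any affine frame gives the same invariant.
1. S lies on line WD with WS:SD = 2:3 ⇒ S = (3/5, 0)
2. F lies on line RW with RF:FW = 5:4 ⇒ F = (5/9, 4/9)
3. Q lies on line SF with SQ:QF = -3:2 ⇒ Q = (7/15, 4/3)
4. T lies on line QF with QT:TF = -1:2 ⇒ T = (17/45, 20/9)
5. E is the centroid of triangle QDT ⇒ E = (38/135, 32/27)
through S parallel to EW: direction (97/135, -32/27); meets WF at M = (-1/63, 64/63)
M = W + t·(F−W) with t = 16/7

t = 16/7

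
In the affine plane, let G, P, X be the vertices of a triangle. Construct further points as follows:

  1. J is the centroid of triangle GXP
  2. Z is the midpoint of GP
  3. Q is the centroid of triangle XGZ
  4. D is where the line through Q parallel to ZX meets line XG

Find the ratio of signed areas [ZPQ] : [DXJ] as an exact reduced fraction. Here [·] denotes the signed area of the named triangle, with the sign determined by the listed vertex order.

[ZPQ]:[DXJ] = -3/2

Set G = (0, 0), P = (1, 0), X = (0, 1); any affine frame gives the same invariant.
1. J is the centroid of triangle GXP ⇒ J = (1/3, 1/3)
2. Z is the midpoint of GP ⇒ Z = (1/2, 0)
3. Q is the centroid of triangle XGZ ⇒ Q = (1/6, 1/3)
4. D is where the line through Q parallel to ZX meets line XG ⇒ D = (0, 2/3)
2·[ZPQ] = 1/6, 2·[DXJ] = -1/9
[ZPQ]:[DXJ] = 1/6:-1/9 = -3/2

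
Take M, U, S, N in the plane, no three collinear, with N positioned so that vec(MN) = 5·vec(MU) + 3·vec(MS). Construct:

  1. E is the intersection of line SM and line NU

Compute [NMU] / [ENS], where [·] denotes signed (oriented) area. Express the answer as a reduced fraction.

[NMU]:[ENS] = 12/35

Set M = (0, 0), U = (1, 0), S = (0, 1), N = (5, 3); any affine frame gives the same invariant.
1. E is the intersection of line SM and line NU ⇒ E = (0, -3/4)
2·[NMU] = 3, 2·[ENS] = 35/4
[NMU]:[ENS] = 3:35/4 = 12/35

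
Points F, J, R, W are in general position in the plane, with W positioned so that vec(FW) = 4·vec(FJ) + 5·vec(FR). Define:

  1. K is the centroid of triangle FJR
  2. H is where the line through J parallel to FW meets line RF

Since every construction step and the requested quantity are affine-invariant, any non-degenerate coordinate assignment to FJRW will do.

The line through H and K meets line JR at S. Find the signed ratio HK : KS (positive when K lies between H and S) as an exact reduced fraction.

HK:KS = 23/4

Assign F = (0, 0), J = (1, 0), R = (0, 1), W = (4, 5) — the answer is frame-independent, so this choice is without loss of generality.
1. K is the centroid of triangle FJR ⇒ K = (1/3, 1/3)
2. H is where the line through J parallel to FW meets line RF ⇒ H = (0, -5/4)
line HK meets JR at S = (9/23, 14/23)
K = H + t·(S−H) with t = 23/27, so HK:KS = 23/27:4/27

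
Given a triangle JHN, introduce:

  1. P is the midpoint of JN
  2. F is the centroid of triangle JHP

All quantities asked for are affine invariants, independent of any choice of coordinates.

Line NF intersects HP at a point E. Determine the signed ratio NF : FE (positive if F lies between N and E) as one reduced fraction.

Work in coordinates with J = (0, 0), H = (1, 0), N = (0, 1).
1. P is the midpoint of JN ⇒ P = (0, 1/2)
2. F is the centroid of triangle JHP ⇒ F = (1/3, 1/6)
line NF meets HP at E = (1/4, 3/8)
F = N + t·(E−N) with t = 4/3, so NF:FE = 4/3:-1/3

NF:FE = -4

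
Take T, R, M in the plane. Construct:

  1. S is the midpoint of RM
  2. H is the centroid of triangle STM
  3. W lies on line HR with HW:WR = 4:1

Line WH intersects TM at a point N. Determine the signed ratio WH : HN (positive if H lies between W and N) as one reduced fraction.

Work in coordinates with T = (0, 0), R = (1, 0), M = (0, 1).
1. S is the midpoint of RM ⇒ S = (1/2, 1/2)
2. H is the centroid of triangle STM ⇒ H = (1/6, 1/2)
3. W lies on line HR with HW:WR = 4:1 ⇒ W = (5/6, 1/10)
line WH meets TM at N = (0, 3/5)
H = W + t·(N−W) with t = 4/5, so WH:HN = 4/5:1/5

WH:HN = 4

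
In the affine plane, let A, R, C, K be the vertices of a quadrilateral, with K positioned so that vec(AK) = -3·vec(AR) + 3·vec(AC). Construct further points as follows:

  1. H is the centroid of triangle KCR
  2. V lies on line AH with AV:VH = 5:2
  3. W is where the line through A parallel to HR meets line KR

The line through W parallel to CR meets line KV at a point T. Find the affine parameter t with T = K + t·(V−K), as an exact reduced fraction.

t = -63/10

Set A = (0, 0), R = (1, 0), C = (0, 1), K = (-3, 3); any affine frame gives the same invariant.
1. H is the centroid of triangle KCR ⇒ H = (-2/3, 4/3)
2. V lies on line AH with AV:VH = 5:2 ⇒ V = (-10/21, 20/21)
3. W is where the line through A parallel to HR meets line KR ⇒ W = (-15, 12)
through W parallel to CR: direction (1, -1); meets KV at T = (-189/10, 159/10)
T = K + t·(V−K) with t = -63/10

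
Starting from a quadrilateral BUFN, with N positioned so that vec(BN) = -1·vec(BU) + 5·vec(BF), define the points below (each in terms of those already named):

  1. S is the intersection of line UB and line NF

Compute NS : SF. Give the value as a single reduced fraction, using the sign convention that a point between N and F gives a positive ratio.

Set B = (0, 0), U = (1, 0), F = (0, 1), N = (-1, 5); any affine frame gives the same invariant.
1. S is the intersection of line UB and line NF ⇒ S = (1/4, 0)
S = N + t·(F−N) with t = 5/4, so NS:SF = t:(1−t) = 5/4:-1/4

NS:SF = -5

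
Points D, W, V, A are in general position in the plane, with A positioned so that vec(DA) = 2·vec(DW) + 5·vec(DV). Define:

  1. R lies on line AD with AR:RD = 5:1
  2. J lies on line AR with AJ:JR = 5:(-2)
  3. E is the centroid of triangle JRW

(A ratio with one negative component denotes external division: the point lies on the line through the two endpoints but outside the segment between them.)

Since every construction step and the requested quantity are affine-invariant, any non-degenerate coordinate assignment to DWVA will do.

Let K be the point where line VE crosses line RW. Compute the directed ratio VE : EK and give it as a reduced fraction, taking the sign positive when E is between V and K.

VE:EK = -41/50

Set D = (0, 0), W = (1, 0), V = (0, 1), A = (2, 5); any affine frame gives the same invariant.
1. R lies on line AD with AR:RD = 5:1 ⇒ R = (1/3, 5/6)
2. J lies on line AR with AJ:JR = 5:(-2) ⇒ J = (-7/9, -35/18)
3. E is the centroid of triangle JRW ⇒ E = (5/27, -10/27)
line VE meets RW at K = (-5/123, 160/123)
E = V + t·(K−V) with t = -41/9, so VE:EK = -41/9:50/9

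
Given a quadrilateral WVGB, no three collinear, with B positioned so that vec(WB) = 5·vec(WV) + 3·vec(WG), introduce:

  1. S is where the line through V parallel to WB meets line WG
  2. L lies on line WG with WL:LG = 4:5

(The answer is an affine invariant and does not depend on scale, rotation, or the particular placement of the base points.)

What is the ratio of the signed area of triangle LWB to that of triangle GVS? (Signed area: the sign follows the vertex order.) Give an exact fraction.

Work in coordinates with W = (0, 0), V = (1, 0), G = (0, 1), B = (5, 3).
1. S is where the line through V parallel to WB meets line WG ⇒ S = (0, -3/5)
2. L lies on line WG with WL:LG = 4:5 ⇒ L = (0, 4/9)
2·[LWB] = 20/9, 2·[GVS] = -8/5
[LWB]:[GVS] = 20/9:-8/5 = -25/18

[LWB]:[GVS] = -25/18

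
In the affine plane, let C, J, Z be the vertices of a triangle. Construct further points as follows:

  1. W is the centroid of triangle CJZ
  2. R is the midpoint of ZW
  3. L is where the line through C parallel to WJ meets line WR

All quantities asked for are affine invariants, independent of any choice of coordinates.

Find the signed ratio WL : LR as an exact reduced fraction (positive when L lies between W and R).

WL:LR = -2/3

Assign C = (0, 0), J = (1, 0), Z = (0, 1) — the answer is frame-independent, so this choice is without loss of generality.
1. W is the centroid of triangle CJZ ⇒ W = (1/3, 1/3)
2. R is the midpoint of ZW ⇒ R = (1/6, 2/3)
3. L is where the line through C parallel to WJ meets line WR ⇒ L = (2/3, -1/3)
L = W + t·(R−W) with t = -2, so WL:LR = t:(1−t) = -2:3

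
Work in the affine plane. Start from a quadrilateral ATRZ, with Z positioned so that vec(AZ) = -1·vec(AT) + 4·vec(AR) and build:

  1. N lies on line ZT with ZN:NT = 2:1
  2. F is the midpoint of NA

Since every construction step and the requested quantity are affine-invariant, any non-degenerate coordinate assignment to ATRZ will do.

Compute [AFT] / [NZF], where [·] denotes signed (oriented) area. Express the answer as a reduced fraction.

[AFT]:[NZF] = -1/2

Assign A = (0, 0), T = (1, 0), R = (0, 1), Z = (-1, 4) — the answer is frame-independent, so this choice is without loss of generality.
1. N lies on line ZT with ZN:NT = 2:1 ⇒ N = (1/3, 4/3)
2. F is the midpoint of NA ⇒ F = (1/6, 2/3)
2·[AFT] = -2/3, 2·[NZF] = 4/3
[AFT]:[NZF] = -2/3:4/3 = -1/2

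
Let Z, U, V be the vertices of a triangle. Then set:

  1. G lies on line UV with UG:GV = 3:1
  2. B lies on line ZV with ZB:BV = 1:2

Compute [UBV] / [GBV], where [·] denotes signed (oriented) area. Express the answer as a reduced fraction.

Assign Z = (0, 0), U = (1, 0), V = (0, 1) — the answer is frame-independent, so this choice is without loss of generality.
1. G lies on line UV with UG:GV = 3:1 ⇒ G = (1/4, 3/4)
2. B lies on line ZV with ZB:BV = 1:2 ⇒ B = (0, 1/3)
2·[UBV] = -2/3, 2·[GBV] = -1/6
[UBV]:[GBV] = -2/3:-1/6 = 4

[UBV]:[GBV] = 4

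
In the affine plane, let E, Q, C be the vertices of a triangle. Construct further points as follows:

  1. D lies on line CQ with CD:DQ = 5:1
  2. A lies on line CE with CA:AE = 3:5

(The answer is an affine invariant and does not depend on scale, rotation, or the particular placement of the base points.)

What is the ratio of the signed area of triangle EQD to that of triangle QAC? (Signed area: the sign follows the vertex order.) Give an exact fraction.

Work in coordinates with E = (0, 0), Q = (1, 0), C = (0, 1).
1. D lies on line CQ with CD:DQ = 5:1 ⇒ D = (5/6, 1/6)
2. A lies on line CE with CA:AE = 3:5 ⇒ A = (0, 5/8)
2·[EQD] = 1/6, 2·[QAC] = -3/8
[EQD]:[QAC] = 1/6:-3/8 = -4/9

[EQD]:[QAC] = -4/9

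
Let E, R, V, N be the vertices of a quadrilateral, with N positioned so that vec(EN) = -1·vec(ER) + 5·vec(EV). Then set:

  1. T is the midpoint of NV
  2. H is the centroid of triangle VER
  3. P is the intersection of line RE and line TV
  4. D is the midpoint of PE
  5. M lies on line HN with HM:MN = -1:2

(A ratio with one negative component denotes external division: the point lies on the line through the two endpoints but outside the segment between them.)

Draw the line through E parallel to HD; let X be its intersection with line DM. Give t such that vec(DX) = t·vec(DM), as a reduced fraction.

t = -1/34

Choose coordinates E = (0, 0), R = (1, 0), V = (0, 1), N = (-1, 5).
1. T is the midpoint of NV ⇒ T = (-1/2, 3)
2. H is the centroid of triangle VER ⇒ H = (1/3, 1/3)
3. P is the intersection of line RE and line TV ⇒ P = (1/4, 0)
4. D is the midpoint of PE ⇒ D = (1/8, 0)
5. M lies on line HN with HM:MN = -1:2 ⇒ M = (5/3, -13/3)
through E parallel to HD: direction (-5/24, -1/3); meets DM at X = (65/816, 13/102)
X = D + t·(M−D) with t = -1/34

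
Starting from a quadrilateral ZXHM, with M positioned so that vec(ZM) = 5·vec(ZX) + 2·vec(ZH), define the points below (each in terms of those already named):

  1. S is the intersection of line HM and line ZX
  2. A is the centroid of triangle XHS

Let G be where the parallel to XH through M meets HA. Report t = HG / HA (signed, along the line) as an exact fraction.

Set Z = (0, 0), X = (1, 0), H = (0, 1), M = (5, 2); any affine frame gives the same invariant.
1. S is the intersection of line HM and line ZX ⇒ S = (-5, 0)
2. A is the centroid of triangle XHS ⇒ A = (-4/3, 1/3)
through M parallel to XH: direction (-1, 1); meets HA at G = (4, 3)
G = H + t·(A−H) with t = -3

t = -3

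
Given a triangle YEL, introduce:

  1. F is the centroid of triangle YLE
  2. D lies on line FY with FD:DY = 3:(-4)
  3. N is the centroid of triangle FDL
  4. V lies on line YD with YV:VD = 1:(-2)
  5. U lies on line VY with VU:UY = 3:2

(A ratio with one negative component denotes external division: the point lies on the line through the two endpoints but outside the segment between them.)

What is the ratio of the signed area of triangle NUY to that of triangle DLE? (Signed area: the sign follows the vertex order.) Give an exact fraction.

Assign Y = (0, 0), E = (1, 0), L = (0, 1) — the answer is frame-independent, so this choice is without loss of generality.
1. F is the centroid of triangle YLE ⇒ F = (1/3, 1/3)
2. D lies on line FY with FD:DY = 3:(-4) ⇒ D = (4/3, 4/3)
3. N is the centroid of triangle FDL ⇒ N = (5/9, 8/9)
4. V lies on line YD with YV:VD = 1:(-2) ⇒ V = (-4/3, -4/3)
5. U lies on line VY with VU:UY = 3:2 ⇒ U = (-8/15, -8/15)
2·[NUY] = 8/45, 2·[DLE] = 5/3
[NUY]:[DLE] = 8/45:5/3 = 8/75

[NUY]:[DLE] = 8/75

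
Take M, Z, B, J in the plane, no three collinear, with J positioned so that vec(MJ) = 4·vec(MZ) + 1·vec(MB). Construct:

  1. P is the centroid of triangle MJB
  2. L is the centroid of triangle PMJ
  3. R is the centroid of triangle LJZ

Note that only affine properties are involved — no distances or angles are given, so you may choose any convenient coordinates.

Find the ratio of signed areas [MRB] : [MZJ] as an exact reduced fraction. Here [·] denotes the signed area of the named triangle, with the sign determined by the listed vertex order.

Assign M = (0, 0), Z = (1, 0), B = (0, 1), J = (4, 1) — the answer is frame-independent, so this choice is without loss of generality.
1. P is the centroid of triangle MJB ⇒ P = (4/3, 2/3)
2. L is the centroid of triangle PMJ ⇒ L = (16/9, 5/9)
3. R is the centroid of triangle LJZ ⇒ R = (61/27, 14/27)
2·[MRB] = 61/27, 2·[MZJ] = 1
[MRB]:[MZJ] = 61/27:1 = 61/27

[MRB]:[MZJ] = 61/27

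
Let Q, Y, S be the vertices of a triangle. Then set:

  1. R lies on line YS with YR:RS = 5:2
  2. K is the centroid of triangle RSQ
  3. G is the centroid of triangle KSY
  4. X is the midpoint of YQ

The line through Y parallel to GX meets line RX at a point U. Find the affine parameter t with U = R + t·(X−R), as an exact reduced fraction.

t = 35/2

Work in coordinates with Q = (0, 0), Y = (1, 0), S = (0, 1).
1. R lies on line YS with YR:RS = 5:2 ⇒ R = (2/7, 5/7)
2. K is the centroid of triangle RSQ ⇒ K = (2/21, 4/7)
3. G is the centroid of triangle KSY ⇒ G = (23/63, 11/21)
4. X is the midpoint of YQ ⇒ X = (1/2, 0)
through Y parallel to GX: direction (17/126, -11/21); meets RX at U = (113/28, -165/14)
U = R + t·(X−R) with t = 35/2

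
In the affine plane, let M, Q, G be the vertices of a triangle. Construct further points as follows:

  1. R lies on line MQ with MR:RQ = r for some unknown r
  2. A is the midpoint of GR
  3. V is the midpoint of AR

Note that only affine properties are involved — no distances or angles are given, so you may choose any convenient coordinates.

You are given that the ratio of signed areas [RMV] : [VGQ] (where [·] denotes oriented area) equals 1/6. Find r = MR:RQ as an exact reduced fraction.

Assign M = (0, 0), Q = (1, 0), G = (0, 1) — the answer is frame-independent, so this choice is without loss of generality.
1. With MR:RQ = r, write λ = r/(r+1) so R = M + λ·(Q−M); R is affine-linear in λ
2. A is the midpoint of GR ⇒ A is an affine combination of earlier points and hence also affine-linear in λ
3. V is the midpoint of AR ⇒ V is an affine combination of earlier points and hence also affine-linear in λ
Every point depending on R is an affine combination of R and λ-independent points, so each such coordinate is linear in λ; the λ² term in each signed area is a multiple of (Q−M)×(Q−M) = 0, so 2·[RMV] and 2·[VGQ] are each linear in λ. Evaluating at λ=0 and λ=1:
  2·[RMV] = -1/4·λ,   2·[VGQ] = 3/4·λ − 3/4
So [RMV]:[VGQ] = (-1/4·λ) / (3/4·λ − 3/4). Setting this equal to 1/6:
  -1/4·λ = 1/6·(3/4·λ − 3/4)  ⇒  λ = 1/3
Then r = λ/(1−λ) = (1/3)/(2/3) = 1/2. Check: with r = 1/2, R = (1/3, 0) and [RMV]:[VGQ] = 1/6 as required.

r = 1/2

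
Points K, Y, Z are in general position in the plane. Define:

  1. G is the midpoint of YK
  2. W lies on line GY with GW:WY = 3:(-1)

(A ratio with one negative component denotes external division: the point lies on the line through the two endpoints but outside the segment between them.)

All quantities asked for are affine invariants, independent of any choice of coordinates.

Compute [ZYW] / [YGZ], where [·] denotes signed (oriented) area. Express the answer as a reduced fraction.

[ZYW]:[YGZ] = -1/2

Work in coordinates with K = (0, 0), Y = (1, 0), Z = (0, 1).
1. G is the midpoint of YK ⇒ G = (1/2, 0)
2. W lies on line GY with GW:WY = 3:(-1) ⇒ W = (5/4, 0)
2·[ZYW] = 1/4, 2·[YGZ] = -1/2
[ZYW]:[YGZ] = 1/4:-1/2 = -1/2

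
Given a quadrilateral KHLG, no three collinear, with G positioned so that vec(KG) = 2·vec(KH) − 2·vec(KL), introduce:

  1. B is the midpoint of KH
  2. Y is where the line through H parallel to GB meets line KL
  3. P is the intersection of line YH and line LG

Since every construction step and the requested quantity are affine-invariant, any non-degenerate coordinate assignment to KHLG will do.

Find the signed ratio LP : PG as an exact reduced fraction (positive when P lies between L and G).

LP:PG = -1/2

Choose coordinates K = (0, 0), H = (1, 0), L = (0, 1), G = (2, -2).
1. B is the midpoint of KH ⇒ B = (1/2, 0)
2. Y is where the line through H parallel to GB meets line KL ⇒ Y = (0, 4/3)
3. P is the intersection of line YH and line LG ⇒ P = (-2, 4)
P = L + t·(G−L) with t = -1, so LP:PG = t:(1−t) = -1:2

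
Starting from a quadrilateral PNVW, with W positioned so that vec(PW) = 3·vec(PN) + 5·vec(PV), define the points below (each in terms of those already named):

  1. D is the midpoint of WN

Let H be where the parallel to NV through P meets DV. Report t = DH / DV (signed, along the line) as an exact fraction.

t = 9/7

Set P = (0, 0), N = (1, 0), V = (0, 1), W = (3, 5); any affine frame gives the same invariant.
1. D is the midpoint of WN ⇒ D = (2, 5/2)
through P parallel to NV: direction (-1, 1); meets DV at H = (-4/7, 4/7)
H = D + t·(V−D) with t = 9/7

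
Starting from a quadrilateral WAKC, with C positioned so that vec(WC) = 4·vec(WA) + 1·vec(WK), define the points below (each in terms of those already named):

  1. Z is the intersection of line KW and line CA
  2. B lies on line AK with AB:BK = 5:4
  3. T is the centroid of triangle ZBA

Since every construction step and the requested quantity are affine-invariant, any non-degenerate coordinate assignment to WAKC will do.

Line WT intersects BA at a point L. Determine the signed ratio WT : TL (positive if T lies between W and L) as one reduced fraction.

Choose coordinates W = (0, 0), A = (1, 0), K = (0, 1), C = (4, 1).
1. Z is the intersection of line KW and line CA ⇒ Z = (0, -1/3)
2. B lies on line AK with AB:BK = 5:4 ⇒ B = (4/9, 5/9)
3. T is the centroid of triangle ZBA ⇒ T = (13/27, 2/27)
line WT meets BA at L = (13/15, 2/15)
T = W + t·(L−W) with t = 5/9, so WT:TL = 5/9:4/9

WT:TL = 5/4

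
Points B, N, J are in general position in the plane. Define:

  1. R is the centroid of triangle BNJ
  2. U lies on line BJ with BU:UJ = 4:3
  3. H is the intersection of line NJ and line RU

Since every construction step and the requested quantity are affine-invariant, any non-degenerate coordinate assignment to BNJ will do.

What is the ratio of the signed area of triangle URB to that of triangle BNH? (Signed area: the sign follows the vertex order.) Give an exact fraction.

[URB]:[BNH] = 8/21

Assign B = (0, 0), N = (1, 0), J = (0, 1) — the answer is frame-independent, so this choice is without loss of generality.
1. R is the centroid of triangle BNJ ⇒ R = (1/3, 1/3)
2. U lies on line BJ with BU:UJ = 4:3 ⇒ U = (0, 4/7)
3. H is the intersection of line NJ and line RU ⇒ H = (3/2, -1/2)
2·[URB] = -4/21, 2·[BNH] = -1/2
[URB]:[BNH] = -4/21:-1/2 = 8/21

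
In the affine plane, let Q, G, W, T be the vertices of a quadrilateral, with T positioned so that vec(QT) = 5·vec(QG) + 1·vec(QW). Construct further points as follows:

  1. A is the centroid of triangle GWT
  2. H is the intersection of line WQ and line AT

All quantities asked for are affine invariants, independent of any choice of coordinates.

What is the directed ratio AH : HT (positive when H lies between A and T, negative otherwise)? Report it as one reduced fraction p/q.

AH:HT = -2/5

Assign Q = (0, 0), G = (1, 0), W = (0, 1), T = (5, 1) — the answer is frame-independent, so this choice is without loss of generality.
1. A is the centroid of triangle GWT ⇒ A = (2, 2/3)
2. H is the intersection of line WQ and line AT ⇒ H = (0, 4/9)
H = A + t·(T−A) with t = -2/3, so AH:HT = t:(1−t) = -2/3:5/3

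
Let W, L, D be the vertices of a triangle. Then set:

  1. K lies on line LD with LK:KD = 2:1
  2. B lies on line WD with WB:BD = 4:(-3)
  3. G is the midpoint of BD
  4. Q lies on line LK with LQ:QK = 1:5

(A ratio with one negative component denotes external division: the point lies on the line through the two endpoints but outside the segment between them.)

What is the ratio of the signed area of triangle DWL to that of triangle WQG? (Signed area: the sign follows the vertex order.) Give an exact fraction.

Assign W = (0, 0), L = (1, 0), D = (0, 1) — the answer is frame-independent, so this choice is without loss of generality.
1. K lies on line LD with LK:KD = 2:1 ⇒ K = (1/3, 2/3)
2. B lies on line WD with WB:BD = 4:(-3) ⇒ B = (0, 4)
3. G is the midpoint of BD ⇒ G = (0, 5/2)
4. Q lies on line LK with LQ:QK = 1:5 ⇒ Q = (8/9, 1/9)
2·[DWL] = 1, 2·[WQG] = 20/9
[DWL]:[WQG] = 1:20/9 = 9/20

[DWL]:[WQG] = 9/20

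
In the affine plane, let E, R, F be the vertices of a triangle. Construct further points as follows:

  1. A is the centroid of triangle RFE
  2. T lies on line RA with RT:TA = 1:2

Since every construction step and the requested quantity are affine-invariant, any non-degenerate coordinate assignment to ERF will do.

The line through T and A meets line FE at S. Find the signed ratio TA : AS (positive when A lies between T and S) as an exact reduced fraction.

Choose coordinates E = (0, 0), R = (1, 0), F = (0, 1).
1. A is the centroid of triangle RFE ⇒ A = (1/3, 1/3)
2. T lies on line RA with RT:TA = 1:2 ⇒ T = (7/9, 1/9)
line TA meets FE at S = (0, 1/2)
A = T + t·(S−T) with t = 4/7, so TA:AS = 4/7:3/7

TA:AS = 4/3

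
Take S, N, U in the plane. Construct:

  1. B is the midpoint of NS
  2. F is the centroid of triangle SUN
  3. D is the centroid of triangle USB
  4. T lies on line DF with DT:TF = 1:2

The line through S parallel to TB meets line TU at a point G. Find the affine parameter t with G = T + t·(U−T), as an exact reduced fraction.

t = -3/2

Choose coordinates S = (0, 0), N = (1, 0), U = (0, 1).
1. B is the midpoint of NS ⇒ B = (1/2, 0)
2. F is the centroid of triangle SUN ⇒ F = (1/3, 1/3)
3. D is the centroid of triangle USB ⇒ D = (1/6, 1/3)
4. T lies on line DF with DT:TF = 1:2 ⇒ T = (2/9, 1/3)
through S parallel to TB: direction (5/18, -1/3); meets TU at G = (5/9, -2/3)
G = T + t·(U−T) with t = -3/2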